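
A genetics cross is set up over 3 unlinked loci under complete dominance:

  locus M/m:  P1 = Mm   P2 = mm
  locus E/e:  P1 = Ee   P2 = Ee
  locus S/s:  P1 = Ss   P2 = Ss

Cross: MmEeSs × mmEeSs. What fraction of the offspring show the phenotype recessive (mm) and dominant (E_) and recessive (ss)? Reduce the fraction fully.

MmEeSs gametes: MES×1, MEs×1, MeS×1, Mes×1, mES×1, mEs×1, meS×1, mes×1
mmEeSs gametes: mES×2, mEs×2, meS×2, mes×2
MmEeSs×mmEeSs grid (8·8=64): MmEESS=2 MmEESs=4 MmEEss=2 MmEeSS=4 MmEeSs=8 MmEess=4 MmeeSS=2 MmeeSs=4 Mmeess=2 mmEESS=2 mmEESs=4 mmEEss=2 mmEeSS=4 mmEeSs=8 mmEess=4 mmeeSS=2 mmeeSs=4 mmeess=2
mm E_ ss hits 6/64; gcd=2; 6÷2/64÷2 = 3/32

P(mm E_ ss) = 3/32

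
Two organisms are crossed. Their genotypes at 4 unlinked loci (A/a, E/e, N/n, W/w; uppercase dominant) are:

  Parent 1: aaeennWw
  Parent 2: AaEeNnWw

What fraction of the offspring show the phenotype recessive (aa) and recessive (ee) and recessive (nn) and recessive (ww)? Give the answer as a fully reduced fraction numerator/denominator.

aaeennWw gametes: aenW×8, aenw×8
AaEeNnWw gametes: AENW×1, AENw×1, AEnW×1, AEnw×1, AeNW×1, AeNw×1, AenW×1, Aenw×1, aENW×1, aENw×1, aEnW×1, aEnw×1, aeNW×1, aeNw×1, aenW×1, aenw×1
aaeennWw×AaEeNnWw grid (16·16=256): AaEeNnWW=8 AaEeNnWw=16 AaEeNnww=8 AaEennWW=8 AaEennWw=16 AaEennww=8 AaeeNnWW=8 AaeeNnWw=16 AaeeNnww=8 AaeennWW=8 AaeennWw=16 Aaeennww=8 aaEeNnWW=8 aaEeNnWw=16 aaEeNnww=8 aaEennWW=8 aaEennWw=16 aaEennww=8 aaeeNnWW=8 aaeeNnWw=16 aaeeNnww=8 aaeennWW=8 aaeennWw=16 aaeennww=8
aa ee nn ww hits 8/256; gcd=8; 8÷8/256÷8 = 1/32

P(aa ee nn ww) = 1/32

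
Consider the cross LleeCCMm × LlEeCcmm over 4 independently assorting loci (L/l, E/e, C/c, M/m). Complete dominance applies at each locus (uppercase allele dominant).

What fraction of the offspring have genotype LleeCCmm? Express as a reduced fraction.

LleeCCMm gametes: LeCM×4, LeCm×4, leCM×4, leCm×4
LlEeCcmm gametes: LECm×2, LEcm×2, LeCm×2, Lecm×2, lECm×2, lEcm×2, leCm×2, lecm×2
LleeCCMm×LlEeCcmm grid (16·16=256): LLEeCCMm=8 LLEeCCmm=8 LLEeCcMm=8 LLEeCcmm=8 LLeeCCMm=8 LLeeCCmm=8 LLeeCcMm=8 LLeeCcmm=8 LlEeCCMm=16 LlEeCCmm=16 LlEeCcMm=16 LlEeCcmm=16 LleeCCMm=16 LleeCCmm=16 LleeCcMm=16 LleeCcmm=16 llEeCCMm=8 llEeCCmm=8 llEeCcMm=8 llEeCcmm=8 lleeCCMm=8 lleeCCmm=8 lleeCcMm=8 lleeCcmm=8
LleeCCmm hits 16/256; gcd=16; 16÷16/256÷16 = 1/16

P(LleeCCmm) = 1/16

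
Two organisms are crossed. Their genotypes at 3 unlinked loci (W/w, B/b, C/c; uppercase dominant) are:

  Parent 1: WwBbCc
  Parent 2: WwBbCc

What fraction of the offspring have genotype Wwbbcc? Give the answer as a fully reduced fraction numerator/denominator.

WwBbCc gametes: WBC×1, WBc×1, WbC×1, Wbc×1, wBC×1, wBc×1, wbC×1, wbc×1
WwBbCc gametes: WBC×1, WBc×1, WbC×1, Wbc×1, wBC×1, wBc×1, wbC×1, wbc×1
WwBbCc×WwBbCc grid (8·8=64): WWBBCC=1 WWBBCc=2 WWBBcc=1 WWBbCC=2 WWBbCc=4 WWBbcc=2 WWbbCC=1 WWbbCc=2 WWbbcc=1 WwBBCC=2 WwBBCc=4 WwBBcc=2 WwBbCC=4 WwBbCc=8 WwBbcc=4 WwbbCC=2 WwbbCc=4 Wwbbcc=2 wwBBCC=1 wwBBCc=2 wwBBcc=1 wwBbCC=2 wwBbCc=4 wwBbcc=2 wwbbCC=1 wwbbCc=2 wwbbcc=1
Wwbbcc hits 2/64; gcd=2; 2÷2/64÷2 = 1/32

P(Wwbbcc) = 1/32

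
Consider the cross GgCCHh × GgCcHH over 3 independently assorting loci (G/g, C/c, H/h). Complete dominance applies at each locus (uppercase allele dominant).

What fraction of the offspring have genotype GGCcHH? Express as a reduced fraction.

P(GGCcHH) = 1/16

GgCCHh gametes: GCH×2, GCh×2, gCH×2, gCh×2
GgCcHH gametes: GCH×2, GcH×2, gCH×2, gcH×2
GgCCHh×GgCcHH grid (8·8=64): GGCCHH=4 GGCCHh=4 GGCcHH=4 GGCcHh=4 GgCCHH=8 GgCCHh=8 GgCcHH=8 GgCcHh=8 ggCCHH=4 ggCCHh=4 ggCcHH=4 ggCcHh=4
GGCcHH hits 4/64; gcd=4; 4÷4/64÷4 = 1/16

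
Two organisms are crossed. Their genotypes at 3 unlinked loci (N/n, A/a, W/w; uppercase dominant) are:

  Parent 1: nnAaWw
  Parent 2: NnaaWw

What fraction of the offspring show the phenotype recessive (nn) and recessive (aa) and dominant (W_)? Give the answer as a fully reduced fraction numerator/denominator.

P(nn aa W_) = 3/16

nnAaWw gametes: nAW×2, nAw×2, naW×2, naw×2
NnaaWw gametes: NaW×2, Naw×2, naW×2, naw×2
nnAaWw×NnaaWw grid (8·8=64): NnAaWW=4 NnAaWw=8 NnAaww=4 NnaaWW=4 NnaaWw=8 Nnaaww=4 nnAaWW=4 nnAaWw=8 nnAaww=4 nnaaWW=4 nnaaWw=8 nnaaww=4
nn aa W_ hits 12/64; gcd=4; 12÷4/64÷4 = 3/16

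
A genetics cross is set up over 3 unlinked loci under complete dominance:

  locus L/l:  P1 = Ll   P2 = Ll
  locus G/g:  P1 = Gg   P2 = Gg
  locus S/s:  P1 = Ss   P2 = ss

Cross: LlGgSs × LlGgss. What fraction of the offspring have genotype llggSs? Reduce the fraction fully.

P(llggSs) = 1/32

LlGgSs gametes: LGS×1, LGs×1, LgS×1, Lgs×1, lGS×1, lGs×1, lgS×1, lgs×1
LlGgss gametes: LGs×2, Lgs×2, lGs×2, lgs×2
LlGgSs×LlGgss grid (8·8=64): LLGGSs=2 LLGGss=2 LLGgSs=4 LLGgss=4 LLggSs=2 LLggss=2 LlGGSs=4 LlGGss=4 LlGgSs=8 LlGgss=8 LlggSs=4 Llggss=4 llGGSs=2 llGGss=2 llGgSs=4 llGgss=4 llggSs=2 llggss=2
llggSs hits 2/64; gcd=2; 2÷2/64÷2 = 1/32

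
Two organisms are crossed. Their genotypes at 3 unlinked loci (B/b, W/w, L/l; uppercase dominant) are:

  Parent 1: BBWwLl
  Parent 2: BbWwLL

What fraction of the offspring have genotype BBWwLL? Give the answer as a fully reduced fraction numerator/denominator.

P(BBWwLL) = 1/8

BBWwLl gametes: BWL×2, BWl×2, BwL×2, Bwl×2
BbWwLL gametes: BWL×2, BwL×2, bWL×2, bwL×2
BBWwLl×BbWwLL grid (8·8=64): BBWWLL=4 BBWWLl=4 BBWwLL=8 BBWwLl=8 BBwwLL=4 BBwwLl=4 BbWWLL=4 BbWWLl=4 BbWwLL=8 BbWwLl=8 BbwwLL=4 BbwwLl=4
BBWwLL hits 8/64; gcd=8; 8÷8/64÷8 = 1/8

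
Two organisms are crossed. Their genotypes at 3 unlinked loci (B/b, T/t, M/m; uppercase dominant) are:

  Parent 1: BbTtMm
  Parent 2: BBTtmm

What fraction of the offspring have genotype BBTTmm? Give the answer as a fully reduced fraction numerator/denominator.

BbTtMm gametes: BTM×1, BTm×1, BtM×1, Btm×1, bTM×1, bTm×1, btM×1, btm×1
BBTtmm gametes: BTm×4, Btm×4
BbTtMm×BBTtmm grid (8·8=64): BBTTMm=4 BBTTmm=4 BBTtMm=8 BBTtmm=8 BBttMm=4 BBttmm=4 BbTTMm=4 BbTTmm=4 BbTtMm=8 BbTtmm=8 BbttMm=4 Bbttmm=4
BBTTmm hits 4/64; gcd=4; 4÷4/64÷4 = 1/16

P(BBTTmm) = 1/16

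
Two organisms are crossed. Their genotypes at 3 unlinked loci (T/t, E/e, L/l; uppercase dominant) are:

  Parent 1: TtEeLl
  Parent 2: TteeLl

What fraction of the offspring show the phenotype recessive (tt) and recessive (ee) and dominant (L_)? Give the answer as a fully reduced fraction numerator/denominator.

TtEeLl gametes: TEL×1, TEl×1, TeL×1, Tel×1, tEL×1, tEl×1, teL×1, tel×1
TteeLl gametes: TeL×2, Tel×2, teL×2, tel×2
TtEeLl×TteeLl grid (8·8=64): TTEeLL=2 TTEeLl=4 TTEell=2 TTeeLL=2 TTeeLl=4 TTeell=2 TtEeLL=4 TtEeLl=8 TtEell=4 TteeLL=4 TteeLl=8 Tteell=4 ttEeLL=2 ttEeLl=4 ttEell=2 tteeLL=2 tteeLl=4 tteell=2
tt ee L_ hits 6/64; gcd=2; 6÷2/64÷2 = 3/32

P(tt ee L_) = 3/32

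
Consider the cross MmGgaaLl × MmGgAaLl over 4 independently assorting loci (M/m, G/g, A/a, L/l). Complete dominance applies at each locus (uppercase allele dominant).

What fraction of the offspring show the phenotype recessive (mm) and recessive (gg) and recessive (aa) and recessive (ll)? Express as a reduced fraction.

P(mm gg aa ll) = 1/128

MmGgaaLl gametes: MGaL×2, MGal×2, MgaL×2, Mgal×2, mGaL×2, mGal×2, mgaL×2, mgal×2
MmGgAaLl gametes: MGAL×1, MGAl×1, MGaL×1, MGal×1, MgAL×1, MgAl×1, MgaL×1, Mgal×1, mGAL×1, mGAl×1, mGaL×1, mGal×1, mgAL×1, mgAl×1, mgaL×1, mgal×1
MmGgaaLl×MmGgAaLl grid (16·16=256): MMGGAaLL=2 MMGGAaLl=4 MMGGAall=2 MMGGaaLL=2 MMGGaaLl=4 MMGGaall=2 MMGgAaLL=4 MMGgAaLl=8 MMGgAall=4 MMGgaaLL=4 MMGgaaLl=8 MMGgaall=4 MMggAaLL=2 MMggAaLl=4 MMggAall=2 MMggaaLL=2 MMggaaLl=4 MMggaall=2 MmGGAaLL=4 MmGGAaLl=8 MmGGAall=4 MmGGaaLL=4 MmGGaaLl=8 MmGGaall=4 MmGgAaLL=8 MmGgAaLl=16 MmGgAall=8 MmGgaaLL=8 MmGgaaLl=16 MmGgaall=8 MmggAaLL=4 MmggAaLl=8 MmggAall=4 MmggaaLL=4 MmggaaLl=8 Mmggaall=4 mmGGAaLL=2 mmGGAaLl=4 mmGGAall=2 mmGGaaLL=2 mmGGaaLl=4 mmGGaall=2 mmGgAaLL=4 mmGgAaLl=8 mmGgAall=4 mmGgaaLL=4 mmGgaaLl=8 mmGgaall=4 mmggAaLL=2 mmggAaLl=4 mmggAall=2 mmggaaLL=2 mmggaaLl=4 mmggaall=2
mm gg aa ll hits 2/256; gcd=2; 2÷2/256÷2 = 1/128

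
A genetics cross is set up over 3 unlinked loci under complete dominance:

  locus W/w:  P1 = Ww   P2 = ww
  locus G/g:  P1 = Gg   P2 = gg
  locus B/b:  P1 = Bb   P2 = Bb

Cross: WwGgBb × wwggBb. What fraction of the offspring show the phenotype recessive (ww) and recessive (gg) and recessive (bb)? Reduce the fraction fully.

WwGgBb gametes: WGB×1, WGb×1, WgB×1, Wgb×1, wGB×1, wGb×1, wgB×1, wgb×1
wwggBb gametes: wgB×4, wgb×4
WwGgBb×wwggBb grid (8·8=64): WwGgBB=4 WwGgBb=8 WwGgbb=4 WwggBB=4 WwggBb=8 Wwggbb=4 wwGgBB=4 wwGgBb=8 wwGgbb=4 wwggBB=4 wwggBb=8 wwggbb=4
ww gg bb hits 4/64; gcd=4; 4÷4/64÷4 = 1/16

P(ww gg bb) = 1/16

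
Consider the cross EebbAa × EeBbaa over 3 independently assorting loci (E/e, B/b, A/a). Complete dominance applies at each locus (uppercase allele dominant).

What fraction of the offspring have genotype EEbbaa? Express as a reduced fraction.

EebbAa gametes: EbA×2, Eba×2, ebA×2, eba×2
EeBbaa gametes: EBa×2, Eba×2, eBa×2, eba×2
EebbAa×EeBbaa grid (8·8=64): EEBbAa=4 EEBbaa=4 EEbbAa=4 EEbbaa=4 EeBbAa=8 EeBbaa=8 EebbAa=8 Eebbaa=8 eeBbAa=4 eeBbaa=4 eebbAa=4 eebbaa=4
EEbbaa hits 4/64; gcd=4; 4÷4/64÷4 = 1/16

P(EEbbaa) = 1/16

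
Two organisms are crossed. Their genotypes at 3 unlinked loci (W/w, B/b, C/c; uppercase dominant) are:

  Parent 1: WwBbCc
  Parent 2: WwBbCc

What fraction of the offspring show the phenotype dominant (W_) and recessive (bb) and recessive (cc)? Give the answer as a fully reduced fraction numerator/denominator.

P(W_ bb cc) = 3/64

WwBbCc gametes: WBC×1, WBc×1, WbC×1, Wbc×1, wBC×1, wBc×1, wbC×1, wbc×1
WwBbCc gametes: WBC×1, WBc×1, WbC×1, Wbc×1, wBC×1, wBc×1, wbC×1, wbc×1
WwBbCc×WwBbCc grid (8·8=64): WWBBCC=1 WWBBCc=2 WWBBcc=1 WWBbCC=2 WWBbCc=4 WWBbcc=2 WWbbCC=1 WWbbCc=2 WWbbcc=1 WwBBCC=2 WwBBCc=4 WwBBcc=2 WwBbCC=4 WwBbCc=8 WwBbcc=4 WwbbCC=2 WwbbCc=4 Wwbbcc=2 wwBBCC=1 wwBBCc=2 wwBBcc=1 wwBbCC=2 wwBbCc=4 wwBbcc=2 wwbbCC=1 wwbbCc=2 wwbbcc=1
W_ bb cc hits 3/64; gcd=1; 3÷1/64÷1 = 3/64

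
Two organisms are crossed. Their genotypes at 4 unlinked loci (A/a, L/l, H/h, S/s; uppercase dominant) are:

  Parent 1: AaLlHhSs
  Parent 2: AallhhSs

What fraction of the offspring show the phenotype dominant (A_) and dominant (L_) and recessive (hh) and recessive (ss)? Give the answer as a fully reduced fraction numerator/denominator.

AaLlHhSs gametes: ALHS×1, ALHs×1, ALhS×1, ALhs×1, AlHS×1, AlHs×1, AlhS×1, Alhs×1, aLHS×1, aLHs×1, aLhS×1, aLhs×1, alHS×1, alHs×1, alhS×1, alhs×1
AallhhSs gametes: AlhS×4, Alhs×4, alhS×4, alhs×4
AaLlHhSs×AallhhSs grid (16·16=256): AALlHhSS=4 AALlHhSs=8 AALlHhss=4 AALlhhSS=4 AALlhhSs=8 AALlhhss=4 AAllHhSS=4 AAllHhSs=8 AAllHhss=4 AAllhhSS=4 AAllhhSs=8 AAllhhss=4 AaLlHhSS=8 AaLlHhSs=16 AaLlHhss=8 AaLlhhSS=8 AaLlhhSs=16 AaLlhhss=8 AallHhSS=8 AallHhSs=16 AallHhss=8 AallhhSS=8 AallhhSs=16 Aallhhss=8 aaLlHhSS=4 aaLlHhSs=8 aaLlHhss=4 aaLlhhSS=4 aaLlhhSs=8 aaLlhhss=4 aallHhSS=4 aallHhSs=8 aallHhss=4 aallhhSS=4 aallhhSs=8 aallhhss=4
A_ L_ hh ss hits 12/256; gcd=4; 12÷4/256÷4 = 3/64

P(A_ L_ hh ss) = 3/64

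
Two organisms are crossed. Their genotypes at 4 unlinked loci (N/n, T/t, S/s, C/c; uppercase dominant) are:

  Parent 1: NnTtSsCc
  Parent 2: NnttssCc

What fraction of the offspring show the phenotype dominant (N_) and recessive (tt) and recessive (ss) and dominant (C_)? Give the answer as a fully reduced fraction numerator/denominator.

NnTtSsCc gametes: NTSC×1, NTSc×1, NTsC×1, NTsc×1, NtSC×1, NtSc×1, NtsC×1, Ntsc×1, nTSC×1, nTSc×1, nTsC×1, nTsc×1, ntSC×1, ntSc×1, ntsC×1, ntsc×1
NnttssCc gametes: NtsC×4, Ntsc×4, ntsC×4, ntsc×4
NnTtSsCc×NnttssCc grid (16·16=256): NNTtSsCC=4 NNTtSsCc=8 NNTtSscc=4 NNTtssCC=4 NNTtssCc=8 NNTtsscc=4 NNttSsCC=4 NNttSsCc=8 NNttSscc=4 NNttssCC=4 NNttssCc=8 NNttsscc=4 NnTtSsCC=8 NnTtSsCc=16 NnTtSscc=8 NnTtssCC=8 NnTtssCc=16 NnTtsscc=8 NnttSsCC=8 NnttSsCc=16 NnttSscc=8 NnttssCC=8 NnttssCc=16 Nnttsscc=8 nnTtSsCC=4 nnTtSsCc=8 nnTtSscc=4 nnTtssCC=4 nnTtssCc=8 nnTtsscc=4 nnttSsCC=4 nnttSsCc=8 nnttSscc=4 nnttssCC=4 nnttssCc=8 nnttsscc=4
N_ tt ss C_ hits 36/256; gcd=4; 36÷4/256÷4 = 9/64

P(N_ tt ss C_) = 9/64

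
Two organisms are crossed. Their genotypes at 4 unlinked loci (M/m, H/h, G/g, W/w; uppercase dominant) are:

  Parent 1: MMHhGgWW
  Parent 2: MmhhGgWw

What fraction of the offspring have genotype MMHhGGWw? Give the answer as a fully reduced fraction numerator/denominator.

P(MMHhGGWw) = 1/32

MMHhGgWW gametes: MHGW×4, MHgW×4, MhGW×4, MhgW×4
MmhhGgWw gametes: MhGW×2, MhGw×2, MhgW×2, Mhgw×2, mhGW×2, mhGw×2, mhgW×2, mhgw×2
MMHhGgWW×MmhhGgWw grid (16·16=256): MMHhGGWW=8 MMHhGGWw=8 MMHhGgWW=16 MMHhGgWw=16 MMHhggWW=8 MMHhggWw=8 MMhhGGWW=8 MMhhGGWw=8 MMhhGgWW=16 MMhhGgWw=16 MMhhggWW=8 MMhhggWw=8 MmHhGGWW=8 MmHhGGWw=8 MmHhGgWW=16 MmHhGgWw=16 MmHhggWW=8 MmHhggWw=8 MmhhGGWW=8 MmhhGGWw=8 MmhhGgWW=16 MmhhGgWw=16 MmhhggWW=8 MmhhggWw=8
MMHhGGWw hits 8/256; gcd=8; 8÷8/256÷8 = 1/32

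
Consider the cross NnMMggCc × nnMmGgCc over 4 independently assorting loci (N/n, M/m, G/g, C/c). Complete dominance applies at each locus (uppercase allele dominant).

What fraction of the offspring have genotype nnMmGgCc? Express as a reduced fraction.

P(nnMmGgCc) = 1/16

NnMMggCc gametes: NMgC×4, NMgc×4, nMgC×4, nMgc×4
nnMmGgCc gametes: nMGC×2, nMGc×2, nMgC×2, nMgc×2, nmGC×2, nmGc×2, nmgC×2, nmgc×2
NnMMggCc×nnMmGgCc grid (16·16=256): NnMMGgCC=8 NnMMGgCc=16 NnMMGgcc=8 NnMMggCC=8 NnMMggCc=16 NnMMggcc=8 NnMmGgCC=8 NnMmGgCc=16 NnMmGgcc=8 NnMmggCC=8 NnMmggCc=16 NnMmggcc=8 nnMMGgCC=8 nnMMGgCc=16 nnMMGgcc=8 nnMMggCC=8 nnMMggCc=16 nnMMggcc=8 nnMmGgCC=8 nnMmGgCc=16 nnMmGgcc=8 nnMmggCC=8 nnMmggCc=16 nnMmggcc=8
nnMmGgCc hits 16/256; gcd=16; 16÷16/256÷16 = 1/16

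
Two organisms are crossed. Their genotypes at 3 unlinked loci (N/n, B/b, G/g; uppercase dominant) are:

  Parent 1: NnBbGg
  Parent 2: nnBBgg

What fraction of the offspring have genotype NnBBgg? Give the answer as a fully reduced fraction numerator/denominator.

P(NnBBgg) = 1/8

NnBbGg gametes: NBG×1, NBg×1, NbG×1, Nbg×1, nBG×1, nBg×1, nbG×1, nbg×1
nnBBgg gametes: nBg×8
NnBbGg×nnBBgg grid (8·8=64): NnBBGg=8 NnBBgg=8 NnBbGg=8 NnBbgg=8 nnBBGg=8 nnBBgg=8 nnBbGg=8 nnBbgg=8
NnBBgg hits 8/64; gcd=8; 8÷8/64÷8 = 1/8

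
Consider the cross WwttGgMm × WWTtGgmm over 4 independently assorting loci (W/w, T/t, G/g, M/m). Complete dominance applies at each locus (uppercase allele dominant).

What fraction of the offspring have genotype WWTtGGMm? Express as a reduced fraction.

WwttGgMm gametes: WtGM×2, WtGm×2, WtgM×2, Wtgm×2, wtGM×2, wtGm×2, wtgM×2, wtgm×2
WWTtGgmm gametes: WTGm×4, WTgm×4, WtGm×4, Wtgm×4
WwttGgMm×WWTtGgmm grid (16·16=256): WWTtGGMm=8 WWTtGGmm=8 WWTtGgMm=16 WWTtGgmm=16 WWTtggMm=8 WWTtggmm=8 WWttGGMm=8 WWttGGmm=8 WWttGgMm=16 WWttGgmm=16 WWttggMm=8 WWttggmm=8 WwTtGGMm=8 WwTtGGmm=8 WwTtGgMm=16 WwTtGgmm=16 WwTtggMm=8 WwTtggmm=8 WwttGGMm=8 WwttGGmm=8 WwttGgMm=16 WwttGgmm=16 WwttggMm=8 Wwttggmm=8
WWTtGGMm hits 8/256; gcd=8; 8÷8/256÷8 = 1/32

P(WWTtGGMm) = 1/32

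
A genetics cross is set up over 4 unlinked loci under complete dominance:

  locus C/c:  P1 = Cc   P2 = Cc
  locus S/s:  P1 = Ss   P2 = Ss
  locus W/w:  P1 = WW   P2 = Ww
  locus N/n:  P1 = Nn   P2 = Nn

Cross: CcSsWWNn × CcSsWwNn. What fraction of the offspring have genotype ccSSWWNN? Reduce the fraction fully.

P(ccSSWWNN) = 1/128

CcSsWWNn gametes: CSWN×2, CSWn×2, CsWN×2, CsWn×2, cSWN×2, cSWn×2, csWN×2, csWn×2
CcSsWwNn gametes: CSWN×1, CSWn×1, CSwN×1, CSwn×1, CsWN×1, CsWn×1, CswN×1, Cswn×1, cSWN×1, cSWn×1, cSwN×1, cSwn×1, csWN×1, csWn×1, cswN×1, cswn×1
CcSsWWNn×CcSsWwNn grid (16·16=256): CCSSWWNN=2 CCSSWWNn=4 CCSSWWnn=2 CCSSWwNN=2 CCSSWwNn=4 CCSSWwnn=2 CCSsWWNN=4 CCSsWWNn=8 CCSsWWnn=4 CCSsWwNN=4 CCSsWwNn=8 CCSsWwnn=4 CCssWWNN=2 CCssWWNn=4 CCssWWnn=2 CCssWwNN=2 CCssWwNn=4 CCssWwnn=2 CcSSWWNN=4 CcSSWWNn=8 CcSSWWnn=4 CcSSWwNN=4 CcSSWwNn=8 CcSSWwnn=4 CcSsWWNN=8 CcSsWWNn=16 CcSsWWnn=8 CcSsWwNN=8 CcSsWwNn=16 CcSsWwnn=8 CcssWWNN=4 CcssWWNn=8 CcssWWnn=4 CcssWwNN=4 CcssWwNn=8 CcssWwnn=4 ccSSWWNN=2 ccSSWWNn=4 ccSSWWnn=2 ccSSWwNN=2 ccSSWwNn=4 ccSSWwnn=2 ccSsWWNN=4 ccSsWWNn=8 ccSsWWnn=4 ccSsWwNN=4 ccSsWwNn=8 ccSsWwnn=4 ccssWWNN=2 ccssWWNn=4 ccssWWnn=2 ccssWwNN=2 ccssWwNn=4 ccssWwnn=2
ccSSWWNN hits 2/256; gcd=2; 2÷2/256÷2 = 1/128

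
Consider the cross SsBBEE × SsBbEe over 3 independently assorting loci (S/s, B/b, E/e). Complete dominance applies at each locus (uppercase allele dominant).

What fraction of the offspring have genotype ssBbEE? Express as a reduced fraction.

SsBBEE gametes: SBE×4, sBE×4
SsBbEe gametes: SBE×1, SBe×1, SbE×1, Sbe×1, sBE×1, sBe×1, sbE×1, sbe×1
SsBBEE×SsBbEe grid (8·8=64): SSBBEE=4 SSBBEe=4 SSBbEE=4 SSBbEe=4 SsBBEE=8 SsBBEe=8 SsBbEE=8 SsBbEe=8 ssBBEE=4 ssBBEe=4 ssBbEE=4 ssBbEe=4
ssBbEE hits 4/64; gcd=4; 4÷4/64÷4 = 1/16

P(ssBbEE) = 1/16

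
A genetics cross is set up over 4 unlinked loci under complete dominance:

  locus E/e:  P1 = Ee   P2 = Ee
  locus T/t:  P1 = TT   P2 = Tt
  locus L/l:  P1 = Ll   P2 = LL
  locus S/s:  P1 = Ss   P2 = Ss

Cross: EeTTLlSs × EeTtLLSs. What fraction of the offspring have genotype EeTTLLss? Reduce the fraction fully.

EeTTLlSs gametes: ETLS×2, ETLs×2, ETlS×2, ETls×2, eTLS×2, eTLs×2, eTlS×2, eTls×2
EeTtLLSs gametes: ETLS×2, ETLs×2, EtLS×2, EtLs×2, eTLS×2, eTLs×2, etLS×2, etLs×2
EeTTLlSs×EeTtLLSs grid (16·16=256): EETTLLSS=4 EETTLLSs=8 EETTLLss=4 EETTLlSS=4 EETTLlSs=8 EETTLlss=4 EETtLLSS=4 EETtLLSs=8 EETtLLss=4 EETtLlSS=4 EETtLlSs=8 EETtLlss=4 EeTTLLSS=8 EeTTLLSs=16 EeTTLLss=8 EeTTLlSS=8 EeTTLlSs=16 EeTTLlss=8 EeTtLLSS=8 EeTtLLSs=16 EeTtLLss=8 EeTtLlSS=8 EeTtLlSs=16 EeTtLlss=8 eeTTLLSS=4 eeTTLLSs=8 eeTTLLss=4 eeTTLlSS=4 eeTTLlSs=8 eeTTLlss=4 eeTtLLSS=4 eeTtLLSs=8 eeTtLLss=4 eeTtLlSS=4 eeTtLlSs=8 eeTtLlss=4
EeTTLLss hits 8/256; gcd=8; 8÷8/256÷8 = 1/32

P(EeTTLLss) = 1/32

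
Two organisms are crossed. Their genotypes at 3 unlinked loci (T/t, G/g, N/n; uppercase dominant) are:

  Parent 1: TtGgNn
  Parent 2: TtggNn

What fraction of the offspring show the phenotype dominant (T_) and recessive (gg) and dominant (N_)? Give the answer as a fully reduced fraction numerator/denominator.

TtGgNn gametes: TGN×1, TGn×1, TgN×1, Tgn×1, tGN×1, tGn×1, tgN×1, tgn×1
TtggNn gametes: TgN×2, Tgn×2, tgN×2, tgn×2
TtGgNn×TtggNn grid (8·8=64): TTGgNN=2 TTGgNn=4 TTGgnn=2 TTggNN=2 TTggNn=4 TTggnn=2 TtGgNN=4 TtGgNn=8 TtGgnn=4 TtggNN=4 TtggNn=8 Ttggnn=4 ttGgNN=2 ttGgNn=4 ttGgnn=2 ttggNN=2 ttggNn=4 ttggnn=2
T_ gg N_ hits 18/64; gcd=2; 18÷2/64÷2 = 9/32

P(T_ gg N_) = 9/32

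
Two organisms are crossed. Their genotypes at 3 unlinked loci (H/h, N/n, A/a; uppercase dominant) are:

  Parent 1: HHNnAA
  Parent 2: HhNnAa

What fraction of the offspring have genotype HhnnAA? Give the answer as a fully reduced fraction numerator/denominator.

HHNnAA gametes: HNA×4, HnA×4
HhNnAa gametes: HNA×1, HNa×1, HnA×1, Hna×1, hNA×1, hNa×1, hnA×1, hna×1
HHNnAA×HhNnAa grid (8·8=64): HHNNAA=4 HHNNAa=4 HHNnAA=8 HHNnAa=8 HHnnAA=4 HHnnAa=4 HhNNAA=4 HhNNAa=4 HhNnAA=8 HhNnAa=8 HhnnAA=4 HhnnAa=4
HhnnAA hits 4/64; gcd=4; 4÷4/64÷4 = 1/16

P(HhnnAA) = 1/16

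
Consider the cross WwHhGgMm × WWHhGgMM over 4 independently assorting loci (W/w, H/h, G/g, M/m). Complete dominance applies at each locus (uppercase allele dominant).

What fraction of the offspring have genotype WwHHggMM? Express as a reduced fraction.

WwHhGgMm gametes: WHGM×1, WHGm×1, WHgM×1, WHgm×1, WhGM×1, WhGm×1, WhgM×1, Whgm×1, wHGM×1, wHGm×1, wHgM×1, wHgm×1, whGM×1, whGm×1, whgM×1, whgm×1
WWHhGgMM gametes: WHGM×4, WHgM×4, WhGM×4, WhgM×4
WwHhGgMm×WWHhGgMM grid (16·16=256): WWHHGGMM=4 WWHHGGMm=4 WWHHGgMM=8 WWHHGgMm=8 WWHHggMM=4 WWHHggMm=4 WWHhGGMM=8 WWHhGGMm=8 WWHhGgMM=16 WWHhGgMm=16 WWHhggMM=8 WWHhggMm=8 WWhhGGMM=4 WWhhGGMm=4 WWhhGgMM=8 WWhhGgMm=8 WWhhggMM=4 WWhhggMm=4 WwHHGGMM=4 WwHHGGMm=4 WwHHGgMM=8 WwHHGgMm=8 WwHHggMM=4 WwHHggMm=4 WwHhGGMM=8 WwHhGGMm=8 WwHhGgMM=16 WwHhGgMm=16 WwHhggMM=8 WwHhggMm=8 WwhhGGMM=4 WwhhGGMm=4 WwhhGgMM=8 WwhhGgMm=8 WwhhggMM=4 WwhhggMm=4
WwHHggMM hits 4/256; gcd=4; 4÷4/256÷4 = 1/64

P(WwHHggMM) = 1/64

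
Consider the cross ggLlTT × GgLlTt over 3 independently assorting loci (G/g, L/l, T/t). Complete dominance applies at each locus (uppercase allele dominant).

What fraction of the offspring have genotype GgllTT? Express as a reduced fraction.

ggLlTT gametes: gLT×4, glT×4
GgLlTt gametes: GLT×1, GLt×1, GlT×1, Glt×1, gLT×1, gLt×1, glT×1, glt×1
ggLlTT×GgLlTt grid (8·8=64): GgLLTT=4 GgLLTt=4 GgLlTT=8 GgLlTt=8 GgllTT=4 GgllTt=4 ggLLTT=4 ggLLTt=4 ggLlTT=8 ggLlTt=8 ggllTT=4 ggllTt=4
GgllTT hits 4/64; gcd=4; 4÷4/64÷4 = 1/16

P(GgllTT) = 1/16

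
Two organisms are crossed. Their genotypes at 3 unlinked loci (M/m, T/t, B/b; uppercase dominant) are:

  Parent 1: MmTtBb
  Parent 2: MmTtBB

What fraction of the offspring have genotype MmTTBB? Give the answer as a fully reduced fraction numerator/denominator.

P(MmTTBB) = 1/16

MmTtBb gametes: MTB×1, MTb×1, MtB×1, Mtb×1, mTB×1, mTb×1, mtB×1, mtb×1
MmTtBB gametes: MTB×2, MtB×2, mTB×2, mtB×2
MmTtBb×MmTtBB grid (8·8=64): MMTTBB=2 MMTTBb=2 MMTtBB=4 MMTtBb=4 MMttBB=2 MMttBb=2 MmTTBB=4 MmTTBb=4 MmTtBB=8 MmTtBb=8 MmttBB=4 MmttBb=4 mmTTBB=2 mmTTBb=2 mmTtBB=4 mmTtBb=4 mmttBB=2 mmttBb=2
MmTTBB hits 4/64; gcd=4; 4÷4/64÷4 = 1/16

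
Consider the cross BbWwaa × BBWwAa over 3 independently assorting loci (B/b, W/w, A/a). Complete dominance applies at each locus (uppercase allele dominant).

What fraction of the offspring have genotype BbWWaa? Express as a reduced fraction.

BbWwaa gametes: BWa×2, Bwa×2, bWa×2, bwa×2
BBWwAa gametes: BWA×2, BWa×2, BwA×2, Bwa×2
BbWwaa×BBWwAa grid (8·8=64): BBWWAa=4 BBWWaa=4 BBWwAa=8 BBWwaa=8 BBwwAa=4 BBwwaa=4 BbWWAa=4 BbWWaa=4 BbWwAa=8 BbWwaa=8 BbwwAa=4 Bbwwaa=4
BbWWaa hits 4/64; gcd=4; 4÷4/64÷4 = 1/16

P(BbWWaa) = 1/16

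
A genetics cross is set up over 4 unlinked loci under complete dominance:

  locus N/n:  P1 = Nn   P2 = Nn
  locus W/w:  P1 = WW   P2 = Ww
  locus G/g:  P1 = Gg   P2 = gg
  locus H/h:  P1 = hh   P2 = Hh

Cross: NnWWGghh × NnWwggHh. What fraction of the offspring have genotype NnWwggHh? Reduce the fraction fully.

P(NnWwggHh) = 1/16

NnWWGghh gametes: NWGh×4, NWgh×4, nWGh×4, nWgh×4
NnWwggHh gametes: NWgH×2, NWgh×2, NwgH×2, Nwgh×2, nWgH×2, nWgh×2, nwgH×2, nwgh×2
NnWWGghh×NnWwggHh grid (16·16=256): NNWWGgHh=8 NNWWGghh=8 NNWWggHh=8 NNWWgghh=8 NNWwGgHh=8 NNWwGghh=8 NNWwggHh=8 NNWwgghh=8 NnWWGgHh=16 NnWWGghh=16 NnWWggHh=16 NnWWgghh=16 NnWwGgHh=16 NnWwGghh=16 NnWwggHh=16 NnWwgghh=16 nnWWGgHh=8 nnWWGghh=8 nnWWggHh=8 nnWWgghh=8 nnWwGgHh=8 nnWwGghh=8 nnWwggHh=8 nnWwgghh=8
NnWwggHh hits 16/256; gcd=16; 16÷16/256÷16 = 1/16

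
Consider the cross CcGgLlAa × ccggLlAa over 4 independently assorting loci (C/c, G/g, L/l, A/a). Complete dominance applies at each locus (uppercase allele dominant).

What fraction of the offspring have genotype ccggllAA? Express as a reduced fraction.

CcGgLlAa gametes: CGLA×1, CGLa×1, CGlA×1, CGla×1, CgLA×1, CgLa×1, CglA×1, Cgla×1, cGLA×1, cGLa×1, cGlA×1, cGla×1, cgLA×1, cgLa×1, cglA×1, cgla×1
ccggLlAa gametes: cgLA×4, cgLa×4, cglA×4, cgla×4
CcGgLlAa×ccggLlAa grid (16·16=256): CcGgLLAA=4 CcGgLLAa=8 CcGgLLaa=4 CcGgLlAA=8 CcGgLlAa=16 CcGgLlaa=8 CcGgllAA=4 CcGgllAa=8 CcGgllaa=4 CcggLLAA=4 CcggLLAa=8 CcggLLaa=4 CcggLlAA=8 CcggLlAa=16 CcggLlaa=8 CcggllAA=4 CcggllAa=8 Ccggllaa=4 ccGgLLAA=4 ccGgLLAa=8 ccGgLLaa=4 ccGgLlAA=8 ccGgLlAa=16 ccGgLlaa=8 ccGgllAA=4 ccGgllAa=8 ccGgllaa=4 ccggLLAA=4 ccggLLAa=8 ccggLLaa=4 ccggLlAA=8 ccggLlAa=16 ccggLlaa=8 ccggllAA=4 ccggllAa=8 ccggllaa=4
ccggllAA hits 4/256; gcd=4; 4÷4/256÷4 = 1/64

P(ccggllAA) = 1/64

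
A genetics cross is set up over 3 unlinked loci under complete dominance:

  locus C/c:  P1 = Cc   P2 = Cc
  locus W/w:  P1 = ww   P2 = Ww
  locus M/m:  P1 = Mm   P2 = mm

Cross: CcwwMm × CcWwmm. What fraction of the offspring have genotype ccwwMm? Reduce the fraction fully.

CcwwMm gametes: CwM×2, Cwm×2, cwM×2, cwm×2
CcWwmm gametes: CWm×2, Cwm×2, cWm×2, cwm×2
CcwwMm×CcWwmm grid (8·8=64): CCWwMm=4 CCWwmm=4 CCwwMm=4 CCwwmm=4 CcWwMm=8 CcWwmm=8 CcwwMm=8 Ccwwmm=8 ccWwMm=4 ccWwmm=4 ccwwMm=4 ccwwmm=4
ccwwMm hits 4/64; gcd=4; 4÷4/64÷4 = 1/16

P(ccwwMm) = 1/16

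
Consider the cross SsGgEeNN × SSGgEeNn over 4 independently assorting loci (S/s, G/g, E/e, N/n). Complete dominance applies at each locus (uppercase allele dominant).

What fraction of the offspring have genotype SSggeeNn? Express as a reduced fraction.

P(SSggeeNn) = 1/64

SsGgEeNN gametes: SGEN×2, SGeN×2, SgEN×2, SgeN×2, sGEN×2, sGeN×2, sgEN×2, sgeN×2
SSGgEeNn gametes: SGEN×2, SGEn×2, SGeN×2, SGen×2, SgEN×2, SgEn×2, SgeN×2, Sgen×2
SsGgEeNN×SSGgEeNn grid (16·16=256): SSGGEENN=4 SSGGEENn=4 SSGGEeNN=8 SSGGEeNn=8 SSGGeeNN=4 SSGGeeNn=4 SSGgEENN=8 SSGgEENn=8 SSGgEeNN=16 SSGgEeNn=16 SSGgeeNN=8 SSGgeeNn=8 SSggEENN=4 SSggEENn=4 SSggEeNN=8 SSggEeNn=8 SSggeeNN=4 SSggeeNn=4 SsGGEENN=4 SsGGEENn=4 SsGGEeNN=8 SsGGEeNn=8 SsGGeeNN=4 SsGGeeNn=4 SsGgEENN=8 SsGgEENn=8 SsGgEeNN=16 SsGgEeNn=16 SsGgeeNN=8 SsGgeeNn=8 SsggEENN=4 SsggEENn=4 SsggEeNN=8 SsggEeNn=8 SsggeeNN=4 SsggeeNn=4
SSggeeNn hits 4/256; gcd=4; 4÷4/256÷4 = 1/64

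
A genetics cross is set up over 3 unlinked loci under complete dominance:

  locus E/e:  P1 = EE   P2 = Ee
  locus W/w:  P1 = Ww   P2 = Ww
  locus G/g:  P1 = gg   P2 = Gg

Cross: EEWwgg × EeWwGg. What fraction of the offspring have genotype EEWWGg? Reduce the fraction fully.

EEWwgg gametes: EWg×4, Ewg×4
EeWwGg gametes: EWG×1, EWg×1, EwG×1, Ewg×1, eWG×1, eWg×1, ewG×1, ewg×1
EEWwgg×EeWwGg grid (8·8=64): EEWWGg=4 EEWWgg=4 EEWwGg=8 EEWwgg=8 EEwwGg=4 EEwwgg=4 EeWWGg=4 EeWWgg=4 EeWwGg=8 EeWwgg=8 EewwGg=4 Eewwgg=4
EEWWGg hits 4/64; gcd=4; 4÷4/64÷4 = 1/16

P(EEWWGg) = 1/16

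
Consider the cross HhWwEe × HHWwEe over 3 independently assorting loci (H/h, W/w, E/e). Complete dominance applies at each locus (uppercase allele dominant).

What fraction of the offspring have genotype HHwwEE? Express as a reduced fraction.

HhWwEe gametes: HWE×1, HWe×1, HwE×1, Hwe×1, hWE×1, hWe×1, hwE×1, hwe×1
HHWwEe gametes: HWE×2, HWe×2, HwE×2, Hwe×2
HhWwEe×HHWwEe grid (8·8=64): HHWWEE=2 HHWWEe=4 HHWWee=2 HHWwEE=4 HHWwEe=8 HHWwee=4 HHwwEE=2 HHwwEe=4 HHwwee=2 HhWWEE=2 HhWWEe=4 HhWWee=2 HhWwEE=4 HhWwEe=8 HhWwee=4 HhwwEE=2 HhwwEe=4 Hhwwee=2
HHwwEE hits 2/64; gcd=2; 2÷2/64÷2 = 1/32

P(HHwwEE) = 1/32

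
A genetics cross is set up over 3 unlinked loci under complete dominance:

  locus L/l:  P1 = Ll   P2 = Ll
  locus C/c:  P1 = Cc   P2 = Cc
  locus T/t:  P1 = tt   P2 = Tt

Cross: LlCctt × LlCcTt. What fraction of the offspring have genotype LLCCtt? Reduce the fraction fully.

LlCctt gametes: LCt×2, Lct×2, lCt×2, lct×2
LlCcTt gametes: LCT×1, LCt×1, LcT×1, Lct×1, lCT×1, lCt×1, lcT×1, lct×1
LlCctt×LlCcTt grid (8·8=64): LLCCTt=2 LLCCtt=2 LLCcTt=4 LLCctt=4 LLccTt=2 LLcctt=2 LlCCTt=4 LlCCtt=4 LlCcTt=8 LlCctt=8 LlccTt=4 Llcctt=4 llCCTt=2 llCCtt=2 llCcTt=4 llCctt=4 llccTt=2 llcctt=2
LLCCtt hits 2/64; gcd=2; 2÷2/64÷2 = 1/32

P(LLCCtt) = 1/32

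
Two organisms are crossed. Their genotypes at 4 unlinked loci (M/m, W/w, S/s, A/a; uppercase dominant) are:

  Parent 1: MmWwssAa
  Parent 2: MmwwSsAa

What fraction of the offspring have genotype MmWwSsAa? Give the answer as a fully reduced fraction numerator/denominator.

P(MmWwSsAa) = 1/16

MmWwssAa gametes: MWsA×2, MWsa×2, MwsA×2, Mwsa×2, mWsA×2, mWsa×2, mwsA×2, mwsa×2
MmwwSsAa gametes: MwSA×2, MwSa×2, MwsA×2, Mwsa×2, mwSA×2, mwSa×2, mwsA×2, mwsa×2
MmWwssAa×MmwwSsAa grid (16·16=256): MMWwSsAA=4 MMWwSsAa=8 MMWwSsaa=4 MMWwssAA=4 MMWwssAa=8 MMWwssaa=4 MMwwSsAA=4 MMwwSsAa=8 MMwwSsaa=4 MMwwssAA=4 MMwwssAa=8 MMwwssaa=4 MmWwSsAA=8 MmWwSsAa=16 MmWwSsaa=8 MmWwssAA=8 MmWwssAa=16 MmWwssaa=8 MmwwSsAA=8 MmwwSsAa=16 MmwwSsaa=8 MmwwssAA=8 MmwwssAa=16 Mmwwssaa=8 mmWwSsAA=4 mmWwSsAa=8 mmWwSsaa=4 mmWwssAA=4 mmWwssAa=8 mmWwssaa=4 mmwwSsAA=4 mmwwSsAa=8 mmwwSsaa=4 mmwwssAA=4 mmwwssAa=8 mmwwssaa=4
MmWwSsAa hits 16/256; gcd=16; 16÷16/256÷16 = 1/16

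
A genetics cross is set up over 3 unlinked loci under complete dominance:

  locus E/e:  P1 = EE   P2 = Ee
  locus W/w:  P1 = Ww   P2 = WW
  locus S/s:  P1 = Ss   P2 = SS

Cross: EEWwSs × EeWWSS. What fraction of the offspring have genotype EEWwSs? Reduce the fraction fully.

P(EEWwSs) = 1/8

EEWwSs gametes: EWS×2, EWs×2, EwS×2, Ews×2
EeWWSS gametes: EWS×4, eWS×4
EEWwSs×EeWWSS grid (8·8=64): EEWWSS=8 EEWWSs=8 EEWwSS=8 EEWwSs=8 EeWWSS=8 EeWWSs=8 EeWwSS=8 EeWwSs=8
EEWwSs hits 8/64; gcd=8; 8÷8/64÷8 = 1/8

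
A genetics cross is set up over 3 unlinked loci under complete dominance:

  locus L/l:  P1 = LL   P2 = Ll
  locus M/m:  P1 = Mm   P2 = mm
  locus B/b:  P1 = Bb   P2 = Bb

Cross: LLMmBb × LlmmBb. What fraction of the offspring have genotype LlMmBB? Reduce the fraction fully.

P(LlMmBB) = 1/16

LLMmBb gametes: LMB×2, LMb×2, LmB×2, Lmb×2
LlmmBb gametes: LmB×2, Lmb×2, lmB×2, lmb×2
LLMmBb×LlmmBb grid (8·8=64): LLMmBB=4 LLMmBb=8 LLMmbb=4 LLmmBB=4 LLmmBb=8 LLmmbb=4 LlMmBB=4 LlMmBb=8 LlMmbb=4 LlmmBB=4 LlmmBb=8 Llmmbb=4
LlMmBB hits 4/64; gcd=4; 4÷4/64÷4 = 1/16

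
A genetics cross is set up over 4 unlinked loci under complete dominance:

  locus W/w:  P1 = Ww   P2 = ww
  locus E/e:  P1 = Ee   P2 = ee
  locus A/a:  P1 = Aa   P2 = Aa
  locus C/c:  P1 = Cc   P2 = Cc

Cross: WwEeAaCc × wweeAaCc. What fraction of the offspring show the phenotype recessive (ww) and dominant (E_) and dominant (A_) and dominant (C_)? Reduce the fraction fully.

WwEeAaCc gametes: WEAC×1, WEAc×1, WEaC×1, WEac×1, WeAC×1, WeAc×1, WeaC×1, Weac×1, wEAC×1, wEAc×1, wEaC×1, wEac×1, weAC×1, weAc×1, weaC×1, weac×1
wweeAaCc gametes: weAC×4, weAc×4, weaC×4, weac×4
WwEeAaCc×wweeAaCc grid (16·16=256): WwEeAACC=4 WwEeAACc=8 WwEeAAcc=4 WwEeAaCC=8 WwEeAaCc=16 WwEeAacc=8 WwEeaaCC=4 WwEeaaCc=8 WwEeaacc=4 WweeAACC=4 WweeAACc=8 WweeAAcc=4 WweeAaCC=8 WweeAaCc=16 WweeAacc=8 WweeaaCC=4 WweeaaCc=8 Wweeaacc=4 wwEeAACC=4 wwEeAACc=8 wwEeAAcc=4 wwEeAaCC=8 wwEeAaCc=16 wwEeAacc=8 wwEeaaCC=4 wwEeaaCc=8 wwEeaacc=4 wweeAACC=4 wweeAACc=8 wweeAAcc=4 wweeAaCC=8 wweeAaCc=16 wweeAacc=8 wweeaaCC=4 wweeaaCc=8 wweeaacc=4
ww E_ A_ C_ hits 36/256; gcd=4; 36÷4/256÷4 = 9/64

P(ww E_ A_ C_) = 9/64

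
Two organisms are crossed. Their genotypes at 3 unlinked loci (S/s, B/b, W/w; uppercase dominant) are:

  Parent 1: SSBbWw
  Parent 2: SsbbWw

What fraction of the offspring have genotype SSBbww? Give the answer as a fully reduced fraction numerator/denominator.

SSBbWw gametes: SBW×2, SBw×2, SbW×2, Sbw×2
SsbbWw gametes: SbW×2, Sbw×2, sbW×2, sbw×2
SSBbWw×SsbbWw grid (8·8=64): SSBbWW=4 SSBbWw=8 SSBbww=4 SSbbWW=4 SSbbWw=8 SSbbww=4 SsBbWW=4 SsBbWw=8 SsBbww=4 SsbbWW=4 SsbbWw=8 Ssbbww=4
SSBbww hits 4/64; gcd=4; 4÷4/64÷4 = 1/16

P(SSBbww) = 1/16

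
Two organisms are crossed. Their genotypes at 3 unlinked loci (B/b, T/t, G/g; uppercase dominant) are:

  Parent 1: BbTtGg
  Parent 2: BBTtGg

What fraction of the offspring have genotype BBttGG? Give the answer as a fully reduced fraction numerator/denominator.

BbTtGg gametes: BTG×1, BTg×1, BtG×1, Btg×1, bTG×1, bTg×1, btG×1, btg×1
BBTtGg gametes: BTG×2, BTg×2, BtG×2, Btg×2
BbTtGg×BBTtGg grid (8·8=64): BBTTGG=2 BBTTGg=4 BBTTgg=2 BBTtGG=4 BBTtGg=8 BBTtgg=4 BBttGG=2 BBttGg=4 BBttgg=2 BbTTGG=2 BbTTGg=4 BbTTgg=2 BbTtGG=4 BbTtGg=8 BbTtgg=4 BbttGG=2 BbttGg=4 Bbttgg=2
BBttGG hits 2/64; gcd=2; 2÷2/64÷2 = 1/32

P(BBttGG) = 1/32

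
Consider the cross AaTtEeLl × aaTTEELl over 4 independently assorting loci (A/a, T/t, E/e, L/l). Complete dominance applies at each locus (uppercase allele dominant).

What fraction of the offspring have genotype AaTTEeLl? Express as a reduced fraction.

P(AaTTEeLl) = 1/16

AaTtEeLl gametes: ATEL×1, ATEl×1, ATeL×1, ATel×1, AtEL×1, AtEl×1, AteL×1, Atel×1, aTEL×1, aTEl×1, aTeL×1, aTel×1, atEL×1, atEl×1, ateL×1, atel×1
aaTTEELl gametes: aTEL×8, aTEl×8
AaTtEeLl×aaTTEELl grid (16·16=256): AaTTEELL=8 AaTTEELl=16 AaTTEEll=8 AaTTEeLL=8 AaTTEeLl=16 AaTTEell=8 AaTtEELL=8 AaTtEELl=16 AaTtEEll=8 AaTtEeLL=8 AaTtEeLl=16 AaTtEell=8 aaTTEELL=8 aaTTEELl=16 aaTTEEll=8 aaTTEeLL=8 aaTTEeLl=16 aaTTEell=8 aaTtEELL=8 aaTtEELl=16 aaTtEEll=8 aaTtEeLL=8 aaTtEeLl=16 aaTtEell=8
AaTTEeLl hits 16/256; gcd=16; 16÷16/256÷16 = 1/16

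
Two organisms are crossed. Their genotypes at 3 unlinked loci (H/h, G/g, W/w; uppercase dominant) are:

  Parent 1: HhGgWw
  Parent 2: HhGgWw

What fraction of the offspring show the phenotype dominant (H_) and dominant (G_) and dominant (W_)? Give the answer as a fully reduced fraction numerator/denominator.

HhGgWw gametes: HGW×1, HGw×1, HgW×1, Hgw×1, hGW×1, hGw×1, hgW×1, hgw×1
HhGgWw gametes: HGW×1, HGw×1, HgW×1, Hgw×1, hGW×1, hGw×1, hgW×1, hgw×1
HhGgWw×HhGgWw grid (8·8=64): HHGGWW=1 HHGGWw=2 HHGGww=1 HHGgWW=2 HHGgWw=4 HHGgww=2 HHggWW=1 HHggWw=2 HHggww=1 HhGGWW=2 HhGGWw=4 HhGGww=2 HhGgWW=4 HhGgWw=8 HhGgww=4 HhggWW=2 HhggWw=4 Hhggww=2 hhGGWW=1 hhGGWw=2 hhGGww=1 hhGgWW=2 hhGgWw=4 hhGgww=2 hhggWW=1 hhggWw=2 hhggww=1
H_ G_ W_ hits 27/64; gcd=1; 27÷1/64÷1 = 27/64

P(H_ G_ W_) = 27/64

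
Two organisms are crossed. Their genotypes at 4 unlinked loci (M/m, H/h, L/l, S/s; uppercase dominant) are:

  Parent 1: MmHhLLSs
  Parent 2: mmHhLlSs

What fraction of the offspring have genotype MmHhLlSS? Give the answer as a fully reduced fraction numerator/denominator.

P(MmHhLlSS) = 1/32

MmHhLLSs gametes: MHLS×2, MHLs×2, MhLS×2, MhLs×2, mHLS×2, mHLs×2, mhLS×2, mhLs×2
mmHhLlSs gametes: mHLS×2, mHLs×2, mHlS×2, mHls×2, mhLS×2, mhLs×2, mhlS×2, mhls×2
MmHhLLSs×mmHhLlSs grid (16·16=256): MmHHLLSS=4 MmHHLLSs=8 MmHHLLss=4 MmHHLlSS=4 MmHHLlSs=8 MmHHLlss=4 MmHhLLSS=8 MmHhLLSs=16 MmHhLLss=8 MmHhLlSS=8 MmHhLlSs=16 MmHhLlss=8 MmhhLLSS=4 MmhhLLSs=8 MmhhLLss=4 MmhhLlSS=4 MmhhLlSs=8 MmhhLlss=4 mmHHLLSS=4 mmHHLLSs=8 mmHHLLss=4 mmHHLlSS=4 mmHHLlSs=8 mmHHLlss=4 mmHhLLSS=8 mmHhLLSs=16 mmHhLLss=8 mmHhLlSS=8 mmHhLlSs=16 mmHhLlss=8 mmhhLLSS=4 mmhhLLSs=8 mmhhLLss=4 mmhhLlSS=4 mmhhLlSs=8 mmhhLlss=4
MmHhLlSS hits 8/256; gcd=8; 8÷8/256÷8 = 1/32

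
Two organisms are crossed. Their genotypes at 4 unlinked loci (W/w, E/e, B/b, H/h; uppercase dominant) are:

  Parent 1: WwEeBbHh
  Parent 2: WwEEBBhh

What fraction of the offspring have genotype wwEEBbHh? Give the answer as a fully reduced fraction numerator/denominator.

P(wwEEBbHh) = 1/32

WwEeBbHh gametes: WEBH×1, WEBh×1, WEbH×1, WEbh×1, WeBH×1, WeBh×1, WebH×1, Webh×1, wEBH×1, wEBh×1, wEbH×1, wEbh×1, weBH×1, weBh×1, webH×1, webh×1
WwEEBBhh gametes: WEBh×8, wEBh×8
WwEeBbHh×WwEEBBhh grid (16·16=256): WWEEBBHh=8 WWEEBBhh=8 WWEEBbHh=8 WWEEBbhh=8 WWEeBBHh=8 WWEeBBhh=8 WWEeBbHh=8 WWEeBbhh=8 WwEEBBHh=16 WwEEBBhh=16 WwEEBbHh=16 WwEEBbhh=16 WwEeBBHh=16 WwEeBBhh=16 WwEeBbHh=16 WwEeBbhh=16 wwEEBBHh=8 wwEEBBhh=8 wwEEBbHh=8 wwEEBbhh=8 wwEeBBHh=8 wwEeBBhh=8 wwEeBbHh=8 wwEeBbhh=8
wwEEBbHh hits 8/256; gcd=8; 8÷8/256÷8 = 1/32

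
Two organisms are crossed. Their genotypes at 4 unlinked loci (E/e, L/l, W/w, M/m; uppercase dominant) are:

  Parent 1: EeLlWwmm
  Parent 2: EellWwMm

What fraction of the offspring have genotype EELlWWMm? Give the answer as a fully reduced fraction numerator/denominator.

EeLlWwmm gametes: ELWm×2, ELwm×2, ElWm×2, Elwm×2, eLWm×2, eLwm×2, elWm×2, elwm×2
EellWwMm gametes: ElWM×2, ElWm×2, ElwM×2, Elwm×2, elWM×2, elWm×2, elwM×2, elwm×2
EeLlWwmm×EellWwMm grid (16·16=256): EELlWWMm=4 EELlWWmm=4 EELlWwMm=8 EELlWwmm=8 EELlwwMm=4 EELlwwmm=4 EEllWWMm=4 EEllWWmm=4 EEllWwMm=8 EEllWwmm=8 EEllwwMm=4 EEllwwmm=4 EeLlWWMm=8 EeLlWWmm=8 EeLlWwMm=16 EeLlWwmm=16 EeLlwwMm=8 EeLlwwmm=8 EellWWMm=8 EellWWmm=8 EellWwMm=16 EellWwmm=16 EellwwMm=8 Eellwwmm=8 eeLlWWMm=4 eeLlWWmm=4 eeLlWwMm=8 eeLlWwmm=8 eeLlwwMm=4 eeLlwwmm=4 eellWWMm=4 eellWWmm=4 eellWwMm=8 eellWwmm=8 eellwwMm=4 eellwwmm=4
EELlWWMm hits 4/256; gcd=4; 4÷4/256÷4 = 1/64

P(EELlWWMm) = 1/64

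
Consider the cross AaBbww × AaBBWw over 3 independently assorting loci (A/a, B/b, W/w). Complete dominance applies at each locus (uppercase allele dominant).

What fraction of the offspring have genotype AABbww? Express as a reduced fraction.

P(AABbww) = 1/16

AaBbww gametes: ABw×2, Abw×2, aBw×2, abw×2
AaBBWw gametes: ABW×2, ABw×2, aBW×2, aBw×2
AaBbww×AaBBWw grid (8·8=64): AABBWw=4 AABBww=4 AABbWw=4 AABbww=4 AaBBWw=8 AaBBww=8 AaBbWw=8 AaBbww=8 aaBBWw=4 aaBBww=4 aaBbWw=4 aaBbww=4
AABbww hits 4/64; gcd=4; 4÷4/64÷4 = 1/16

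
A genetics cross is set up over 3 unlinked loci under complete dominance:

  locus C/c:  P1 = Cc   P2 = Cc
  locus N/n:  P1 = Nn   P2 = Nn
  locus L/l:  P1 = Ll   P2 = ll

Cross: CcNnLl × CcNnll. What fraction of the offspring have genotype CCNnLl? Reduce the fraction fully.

P(CCNnLl) = 1/16

CcNnLl gametes: CNL×1, CNl×1, CnL×1, Cnl×1, cNL×1, cNl×1, cnL×1, cnl×1
CcNnll gametes: CNl×2, Cnl×2, cNl×2, cnl×2
CcNnLl×CcNnll grid (8·8=64): CCNNLl=2 CCNNll=2 CCNnLl=4 CCNnll=4 CCnnLl=2 CCnnll=2 CcNNLl=4 CcNNll=4 CcNnLl=8 CcNnll=8 CcnnLl=4 Ccnnll=4 ccNNLl=2 ccNNll=2 ccNnLl=4 ccNnll=4 ccnnLl=2 ccnnll=2
CCNnLl hits 4/64; gcd=4; 4÷4/64÷4 = 1/16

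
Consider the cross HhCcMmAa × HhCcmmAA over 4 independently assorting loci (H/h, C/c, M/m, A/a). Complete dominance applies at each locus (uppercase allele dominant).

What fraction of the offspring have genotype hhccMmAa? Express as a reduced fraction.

P(hhccMmAa) = 1/64

HhCcMmAa gametes: HCMA×1, HCMa×1, HCmA×1, HCma×1, HcMA×1, HcMa×1, HcmA×1, Hcma×1, hCMA×1, hCMa×1, hCmA×1, hCma×1, hcMA×1, hcMa×1, hcmA×1, hcma×1
HhCcmmAA gametes: HCmA×4, HcmA×4, hCmA×4, hcmA×4
HhCcMmAa×HhCcmmAA grid (16·16=256): HHCCMmAA=4 HHCCMmAa=4 HHCCmmAA=4 HHCCmmAa=4 HHCcMmAA=8 HHCcMmAa=8 HHCcmmAA=8 HHCcmmAa=8 HHccMmAA=4 HHccMmAa=4 HHccmmAA=4 HHccmmAa=4 HhCCMmAA=8 HhCCMmAa=8 HhCCmmAA=8 HhCCmmAa=8 HhCcMmAA=16 HhCcMmAa=16 HhCcmmAA=16 HhCcmmAa=16 HhccMmAA=8 HhccMmAa=8 HhccmmAA=8 HhccmmAa=8 hhCCMmAA=4 hhCCMmAa=4 hhCCmmAA=4 hhCCmmAa=4 hhCcMmAA=8 hhCcMmAa=8 hhCcmmAA=8 hhCcmmAa=8 hhccMmAA=4 hhccMmAa=4 hhccmmAA=4 hhccmmAa=4
hhccMmAa hits 4/256; gcd=4; 4÷4/256÷4 = 1/64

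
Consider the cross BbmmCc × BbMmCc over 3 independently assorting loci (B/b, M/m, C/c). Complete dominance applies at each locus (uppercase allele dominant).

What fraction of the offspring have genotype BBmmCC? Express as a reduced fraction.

P(BBmmCC) = 1/32

BbmmCc gametes: BmC×2, Bmc×2, bmC×2, bmc×2
BbMmCc gametes: BMC×1, BMc×1, BmC×1, Bmc×1, bMC×1, bMc×1, bmC×1, bmc×1
BbmmCc×BbMmCc grid (8·8=64): BBMmCC=2 BBMmCc=4 BBMmcc=2 BBmmCC=2 BBmmCc=4 BBmmcc=2 BbMmCC=4 BbMmCc=8 BbMmcc=4 BbmmCC=4 BbmmCc=8 Bbmmcc=4 bbMmCC=2 bbMmCc=4 bbMmcc=2 bbmmCC=2 bbmmCc=4 bbmmcc=2
BBmmCC hits 2/64; gcd=2; 2÷2/64÷2 = 1/32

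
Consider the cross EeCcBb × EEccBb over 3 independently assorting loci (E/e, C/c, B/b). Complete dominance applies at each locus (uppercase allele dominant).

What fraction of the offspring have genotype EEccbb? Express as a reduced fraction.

EeCcBb gametes: ECB×1, ECb×1, EcB×1, Ecb×1, eCB×1, eCb×1, ecB×1, ecb×1
EEccBb gametes: EcB×4, Ecb×4
EeCcBb×EEccBb grid (8·8=64): EECcBB=4 EECcBb=8 EECcbb=4 EEccBB=4 EEccBb=8 EEccbb=4 EeCcBB=4 EeCcBb=8 EeCcbb=4 EeccBB=4 EeccBb=8 Eeccbb=4
EEccbb hits 4/64; gcd=4; 4÷4/64÷4 = 1/16

P(EEccbb) = 1/16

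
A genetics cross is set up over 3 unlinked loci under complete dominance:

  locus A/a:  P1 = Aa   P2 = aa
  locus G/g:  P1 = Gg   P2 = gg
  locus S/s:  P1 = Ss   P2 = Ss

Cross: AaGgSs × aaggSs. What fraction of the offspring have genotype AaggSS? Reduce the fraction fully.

P(AaggSS) = 1/16

AaGgSs gametes: AGS×1, AGs×1, AgS×1, Ags×1, aGS×1, aGs×1, agS×1, ags×1
aaggSs gametes: agS×4, ags×4
AaGgSs×aaggSs grid (8·8=64): AaGgSS=4 AaGgSs=8 AaGgss=4 AaggSS=4 AaggSs=8 Aaggss=4 aaGgSS=4 aaGgSs=8 aaGgss=4 aaggSS=4 aaggSs=8 aaggss=4
AaggSS hits 4/64; gcd=4; 4÷4/64÷4 = 1/16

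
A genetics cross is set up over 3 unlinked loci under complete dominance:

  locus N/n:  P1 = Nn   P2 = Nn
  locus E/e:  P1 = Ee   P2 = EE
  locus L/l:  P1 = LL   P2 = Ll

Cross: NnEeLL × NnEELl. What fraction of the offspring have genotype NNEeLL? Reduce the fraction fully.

NnEeLL gametes: NEL×2, NeL×2, nEL×2, neL×2
NnEELl gametes: NEL×2, NEl×2, nEL×2, nEl×2
NnEeLL×NnEELl grid (8·8=64): NNEELL=4 NNEELl=4 NNEeLL=4 NNEeLl=4 NnEELL=8 NnEELl=8 NnEeLL=8 NnEeLl=8 nnEELL=4 nnEELl=4 nnEeLL=4 nnEeLl=4
NNEeLL hits 4/64; gcd=4; 4÷4/64÷4 = 1/16

P(NNEeLL) = 1/16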